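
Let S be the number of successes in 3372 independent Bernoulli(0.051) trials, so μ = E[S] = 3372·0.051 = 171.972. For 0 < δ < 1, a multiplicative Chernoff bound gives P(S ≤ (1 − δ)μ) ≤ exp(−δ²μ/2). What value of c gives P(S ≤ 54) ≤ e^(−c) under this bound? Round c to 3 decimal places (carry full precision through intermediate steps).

Write 54 = (1 − δ)μ, so δ = 1 − 54/171.972 = 0.6859954…
Then the exponent is δ²μ/2 = (μ − 54)²/(2μ) = 40.464124.

40.464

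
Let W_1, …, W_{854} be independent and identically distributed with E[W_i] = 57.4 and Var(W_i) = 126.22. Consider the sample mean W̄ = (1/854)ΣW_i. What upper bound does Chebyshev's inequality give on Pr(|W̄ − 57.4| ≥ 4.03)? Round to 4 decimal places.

Var(W̄) = Var(W_i)/n = 126.22/854 = 0.1478.
Chebyshev: Pr(|W̄ − 57.4| ≥ 4.03) ≤ Var(W̄)/(4.03)² = 126.22/(854·4.03²) = 0.0091.

0.0091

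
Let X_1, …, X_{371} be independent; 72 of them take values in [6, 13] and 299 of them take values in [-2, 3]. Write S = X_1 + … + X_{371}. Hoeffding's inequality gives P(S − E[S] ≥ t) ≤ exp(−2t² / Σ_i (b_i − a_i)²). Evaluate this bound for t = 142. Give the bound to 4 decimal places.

0.0256

Σ(b_i − a_i)² = 72·7² + 299·5² = 11003.
Exponent = 2·142² / 11003 = 3.66518.
Bound = exp(−3.66518) = 0.02560.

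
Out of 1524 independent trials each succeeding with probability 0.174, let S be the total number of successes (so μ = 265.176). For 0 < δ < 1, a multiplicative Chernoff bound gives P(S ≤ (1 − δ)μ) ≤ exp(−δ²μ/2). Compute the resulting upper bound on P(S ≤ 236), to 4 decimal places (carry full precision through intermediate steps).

0.2009

Write 236 = (1 − δ)μ, so δ = 1 − 236/265.176 = 0.110025…
Then the exponent is δ²μ/2 = (μ − 236)²/(2μ) = 1.605045.
Bound = exp(−1.605045) = 0.20088.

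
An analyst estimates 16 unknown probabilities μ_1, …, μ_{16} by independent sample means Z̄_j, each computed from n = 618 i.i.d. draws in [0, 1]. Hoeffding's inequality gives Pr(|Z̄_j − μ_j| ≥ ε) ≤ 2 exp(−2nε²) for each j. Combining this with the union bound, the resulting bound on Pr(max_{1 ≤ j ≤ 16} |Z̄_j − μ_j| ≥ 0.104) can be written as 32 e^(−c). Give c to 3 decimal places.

Union bound over the 16 events: Pr(max_{1 ≤ j ≤ 16} |Z̄_j − μ_j| ≥ 0.104) ≤ 16·2·exp(−2nε²) = 32 exp(−2·618·0.104²).
So c = 2·618·0.104² = 13.3686.

13.369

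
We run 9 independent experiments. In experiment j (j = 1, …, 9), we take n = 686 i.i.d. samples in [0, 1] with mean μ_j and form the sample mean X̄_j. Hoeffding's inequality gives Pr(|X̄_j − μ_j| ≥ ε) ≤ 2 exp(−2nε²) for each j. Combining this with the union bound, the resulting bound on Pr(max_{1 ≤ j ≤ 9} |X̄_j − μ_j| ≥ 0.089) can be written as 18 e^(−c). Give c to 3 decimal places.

10.868

Union bound over the 9 events: Pr(max_{1 ≤ j ≤ 9} |X̄_j − μ_j| ≥ 0.089) ≤ 9·2·exp(−2nε²) = 18 exp(−2·686·0.089²).
So c = 2·686·0.089² = 10.8676.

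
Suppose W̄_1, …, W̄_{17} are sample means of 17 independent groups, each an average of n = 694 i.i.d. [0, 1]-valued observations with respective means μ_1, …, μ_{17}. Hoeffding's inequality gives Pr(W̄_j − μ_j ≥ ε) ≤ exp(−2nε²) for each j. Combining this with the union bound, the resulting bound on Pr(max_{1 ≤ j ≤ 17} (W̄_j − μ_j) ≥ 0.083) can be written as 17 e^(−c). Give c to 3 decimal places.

Union bound over the 17 events: Pr(max_{1 ≤ j ≤ 17} (W̄_j − μ_j) ≥ 0.083) ≤ 17·exp(−2nε²) = 17 exp(−2·694·0.083²).
So c = 2·694·0.083² = 9.5619.

9.562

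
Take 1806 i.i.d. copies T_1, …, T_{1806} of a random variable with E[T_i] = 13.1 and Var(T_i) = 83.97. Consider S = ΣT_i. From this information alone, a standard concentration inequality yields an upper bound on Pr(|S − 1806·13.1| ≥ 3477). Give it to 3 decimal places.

0.013

With mean and variance of each term known, Chebyshev's inequality bounds the deviation of the sum (or sample mean).
Var(S) = n·Var(T_i) = 1806·83.97 = 151649.82.
Chebyshev: Pr(|S − 1806·13.1| ≥ 3477) ≤ Var(S)/3477² = 151649.82/12089529 = 0.0125.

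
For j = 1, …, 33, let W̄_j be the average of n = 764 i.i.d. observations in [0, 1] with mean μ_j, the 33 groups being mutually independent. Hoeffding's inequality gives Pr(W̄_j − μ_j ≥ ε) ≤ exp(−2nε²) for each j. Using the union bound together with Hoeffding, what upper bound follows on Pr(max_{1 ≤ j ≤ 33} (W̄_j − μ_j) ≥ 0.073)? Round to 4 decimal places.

Per-experiment Hoeffding bound: exp(−2·764·0.073²) = exp(−8.14271) = 0.00029085.
Union bound over 33 events: 33·0.00029085 = 0.00960.

0.0096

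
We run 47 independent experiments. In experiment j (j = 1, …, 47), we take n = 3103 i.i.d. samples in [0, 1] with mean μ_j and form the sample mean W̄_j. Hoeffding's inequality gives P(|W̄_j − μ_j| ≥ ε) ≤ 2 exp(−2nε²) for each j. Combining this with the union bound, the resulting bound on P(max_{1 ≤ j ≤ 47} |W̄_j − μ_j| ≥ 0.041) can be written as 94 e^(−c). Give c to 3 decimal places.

10.432

Union bound over the 47 events: P(max_{1 ≤ j ≤ 47} |W̄_j − μ_j| ≥ 0.041) ≤ 47·2·exp(−2nε²) = 94 exp(−2·3103·0.041²).
So c = 2·3103·0.041² = 10.4323.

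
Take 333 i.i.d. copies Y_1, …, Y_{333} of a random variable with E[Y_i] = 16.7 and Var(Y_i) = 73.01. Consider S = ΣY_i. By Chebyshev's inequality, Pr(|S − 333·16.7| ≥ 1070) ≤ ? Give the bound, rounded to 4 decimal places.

Var(S) = n·Var(Y_i) = 333·73.01 = 24312.33.
Chebyshev: Pr(|S − 333·16.7| ≥ 1070) ≤ Var(S)/1070² = 24312.33/1144900 = 0.0212.

0.0212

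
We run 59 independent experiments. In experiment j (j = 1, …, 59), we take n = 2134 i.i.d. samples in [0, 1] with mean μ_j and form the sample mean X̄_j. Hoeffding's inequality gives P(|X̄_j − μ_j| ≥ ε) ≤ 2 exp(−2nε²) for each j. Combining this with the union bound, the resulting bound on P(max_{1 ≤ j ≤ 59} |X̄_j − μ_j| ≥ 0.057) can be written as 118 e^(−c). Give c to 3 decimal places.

Union bound over the 59 events: P(max_{1 ≤ j ≤ 59} |X̄_j − μ_j| ≥ 0.057) ≤ 59·2·exp(−2nε²) = 118 exp(−2·2134·0.057²).
So c = 2·2134·0.057² = 13.8667.

13.867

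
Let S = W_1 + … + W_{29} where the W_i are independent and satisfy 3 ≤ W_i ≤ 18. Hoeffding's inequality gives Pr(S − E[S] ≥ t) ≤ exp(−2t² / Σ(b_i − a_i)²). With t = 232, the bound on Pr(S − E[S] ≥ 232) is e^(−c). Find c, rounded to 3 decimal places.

Σ(b_i − a_i)² = 29·(15)² = 6525.
c = 2t²/6525 = 2·232²/6525 = 16.4978.

16.498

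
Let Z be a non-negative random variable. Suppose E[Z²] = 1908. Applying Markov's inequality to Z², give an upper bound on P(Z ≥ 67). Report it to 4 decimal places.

0.4250

Since Z ≥ 0, the event {Z ≥ 67} is the same as {Z² ≥ 4489}.
Markov's inequality applied to Z² gives P(Z² ≥ 4489) ≤ E[Z²]/4489 = 1908/4489 = 0.4250.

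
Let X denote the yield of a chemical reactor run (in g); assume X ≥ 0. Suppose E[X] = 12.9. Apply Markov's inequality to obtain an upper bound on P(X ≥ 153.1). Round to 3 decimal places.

0.084

Markov's inequality: for a non-negative random variable, P(X ≥ a) ≤ E[X]/a.
Here E[X] = 12.9 and a = 153.1, so the bound is 12.9/153.1 = 0.0843.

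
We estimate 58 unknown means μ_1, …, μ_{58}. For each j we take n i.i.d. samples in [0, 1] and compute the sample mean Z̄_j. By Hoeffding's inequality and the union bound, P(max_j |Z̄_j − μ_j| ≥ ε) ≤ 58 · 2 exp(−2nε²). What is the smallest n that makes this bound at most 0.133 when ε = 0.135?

186

Need 2·58·exp(−2nε²) ≤ 0.133, i.e. exp(−2nε²) ≤ 0.133/116.
So 2nε² ≥ ln(116/0.133) = 6.770996.
Hence n ≥ 6.770996/(2·0.135²) = 185.761.
The smallest integer n is 186.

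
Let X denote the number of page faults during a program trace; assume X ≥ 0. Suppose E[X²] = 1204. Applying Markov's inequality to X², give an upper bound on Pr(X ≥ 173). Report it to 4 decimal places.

Since X ≥ 0, the event {X ≥ 173} is the same as {X² ≥ 29929}.
Markov's inequality applied to X² gives Pr(X² ≥ 29929) ≤ E[X²]/29929 = 1204/29929 = 0.0402.

0.0402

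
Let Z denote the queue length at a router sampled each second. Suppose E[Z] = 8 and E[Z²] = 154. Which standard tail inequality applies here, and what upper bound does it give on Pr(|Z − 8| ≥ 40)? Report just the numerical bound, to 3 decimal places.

The first two moments determine the variance, so Chebyshev's inequality is the sharpest standard bound available.
Var(Z) = E[Z²] − (E[Z])² = 154 − 64 = 90.
Chebyshev's inequality: Pr(|Z − μ| ≥ t) ≤ Var(Z)/t² = 90/1600 = 0.0563.

0.056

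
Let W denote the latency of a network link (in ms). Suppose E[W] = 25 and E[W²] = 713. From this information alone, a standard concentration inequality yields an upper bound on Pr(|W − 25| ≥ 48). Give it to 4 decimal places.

0.0382

The first two moments determine the variance, so Chebyshev's inequality is the sharpest standard bound available.
Var(W) = E[W²] − (E[W])² = 713 − 625 = 88.
Chebyshev's inequality: Pr(|W − μ| ≥ t) ≤ Var(W)/t² = 88/2304 = 0.0382.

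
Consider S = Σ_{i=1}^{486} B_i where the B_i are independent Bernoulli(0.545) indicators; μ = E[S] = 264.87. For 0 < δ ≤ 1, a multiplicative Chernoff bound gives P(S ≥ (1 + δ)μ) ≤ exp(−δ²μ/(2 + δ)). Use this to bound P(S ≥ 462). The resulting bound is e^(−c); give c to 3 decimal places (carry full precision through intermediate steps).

Write 462 = (1 + δ)μ, so δ = 462/264.87 − 1 = 0.7442519…
Then the exponent is δ²μ/(2 + δ) = (462 − μ)² / (μ·(2 + δ)) = 53.462431.

53.462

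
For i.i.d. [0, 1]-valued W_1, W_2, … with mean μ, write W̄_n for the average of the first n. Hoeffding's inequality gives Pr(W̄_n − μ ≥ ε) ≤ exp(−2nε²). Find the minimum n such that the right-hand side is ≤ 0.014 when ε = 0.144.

Require exp(−2nε²) ≤ 0.014, i.e. 2nε² ≥ ln(1/0.014) = 4.268698.
So n ≥ 4.268698 / (2·0.144²) = 102.930.
The smallest integer n is 103.

103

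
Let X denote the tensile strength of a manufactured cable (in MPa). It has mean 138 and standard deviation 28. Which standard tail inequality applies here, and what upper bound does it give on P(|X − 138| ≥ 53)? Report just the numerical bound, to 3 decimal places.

0.279

Mean and variance are known, so Chebyshev's inequality applies.
Chebyshev: P(|X − μ| ≥ t) ≤ Var(X)/t².
Var(X) = σ² = 28² = 784.
Bound = 784 / 2809 = 0.2791.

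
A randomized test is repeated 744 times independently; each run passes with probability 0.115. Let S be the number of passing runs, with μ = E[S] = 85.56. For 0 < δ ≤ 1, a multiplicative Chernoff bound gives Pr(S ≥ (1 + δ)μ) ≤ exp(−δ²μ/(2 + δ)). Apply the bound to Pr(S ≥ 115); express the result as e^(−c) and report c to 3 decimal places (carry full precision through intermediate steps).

4.321

Write 115 = (1 + δ)μ, so δ = 115/85.56 − 1 = 0.344086…
Then the exponent is δ²μ/(2 + δ) = (115 − μ)² / (μ·(2 + δ)) = 4.321468.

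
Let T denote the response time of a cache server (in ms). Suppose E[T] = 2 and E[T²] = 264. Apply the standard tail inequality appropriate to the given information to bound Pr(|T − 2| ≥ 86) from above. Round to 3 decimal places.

0.035

The first two moments determine the variance, so Chebyshev's inequality is the sharpest standard bound available.
Var(T) = E[T²] − (E[T])² = 264 − 4 = 260.
Chebyshev's inequality: Pr(|T − μ| ≥ t) ≤ Var(T)/t² = 260/7396 = 0.0352.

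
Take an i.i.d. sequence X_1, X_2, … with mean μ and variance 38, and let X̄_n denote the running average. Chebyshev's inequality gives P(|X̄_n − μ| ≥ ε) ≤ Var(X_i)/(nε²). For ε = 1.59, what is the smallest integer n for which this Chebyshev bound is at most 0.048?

314

Require 38/(n·1.59²) ≤ 0.048, i.e. n ≥ 38/(0.048·1.59²) = 313.147.
The smallest integer n is 314.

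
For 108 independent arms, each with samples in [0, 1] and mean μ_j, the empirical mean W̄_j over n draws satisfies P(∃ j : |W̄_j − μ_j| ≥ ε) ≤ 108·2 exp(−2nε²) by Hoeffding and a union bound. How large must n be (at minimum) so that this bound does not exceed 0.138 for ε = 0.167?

Need 2·108·exp(−2nε²) ≤ 0.138, i.e. exp(−2nε²) ≤ 0.138/216.
So 2nε² ≥ ln(216/0.138) = 7.355780.
Hence n ≥ 7.355780/(2·0.167²) = 131.876.
The smallest integer n is 132.

132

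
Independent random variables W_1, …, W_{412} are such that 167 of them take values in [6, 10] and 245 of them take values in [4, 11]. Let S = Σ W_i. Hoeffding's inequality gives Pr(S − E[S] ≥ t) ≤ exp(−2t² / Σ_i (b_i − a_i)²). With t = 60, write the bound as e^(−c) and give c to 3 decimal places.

0.491

Σ(b_i − a_i)² = 167·4² + 245·7² = 14677.
c = 2t² / 14677 = 2·60² / 14677 = 0.4906.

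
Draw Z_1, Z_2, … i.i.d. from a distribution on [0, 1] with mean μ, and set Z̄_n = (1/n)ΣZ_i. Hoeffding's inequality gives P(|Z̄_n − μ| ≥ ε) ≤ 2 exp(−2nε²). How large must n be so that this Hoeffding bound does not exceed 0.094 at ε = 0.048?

Require 2·exp(−2nε²) ≤ 0.094, i.e. 2nε² ≥ ln(2/0.094) = 3.057608.
So n ≥ 3.057608 / (2·0.048²) = 663.543.
The smallest integer n is 664.

664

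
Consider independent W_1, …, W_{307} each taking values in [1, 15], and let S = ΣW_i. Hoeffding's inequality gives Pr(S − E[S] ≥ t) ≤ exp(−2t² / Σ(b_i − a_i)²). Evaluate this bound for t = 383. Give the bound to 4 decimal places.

Σ(b_i − a_i)² = 307·(14)² = 60172.
Exponent = 2·383²/60172 = 4.8757.
Bound = exp(−4.8757) = 0.00763.

0.0076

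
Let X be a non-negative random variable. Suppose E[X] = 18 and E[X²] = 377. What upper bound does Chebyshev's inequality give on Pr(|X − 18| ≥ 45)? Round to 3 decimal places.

0.026

Var(X) = E[X²] − (E[X])² = 377 − 324 = 53.
Chebyshev's inequality: Pr(|X − μ| ≥ t) ≤ Var(X)/t² = 53/2025 = 0.0262.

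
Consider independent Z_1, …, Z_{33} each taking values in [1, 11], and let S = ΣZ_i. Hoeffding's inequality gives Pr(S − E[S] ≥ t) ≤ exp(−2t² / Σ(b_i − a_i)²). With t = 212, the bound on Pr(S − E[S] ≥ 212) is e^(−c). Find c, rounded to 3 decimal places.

27.239

Σ(b_i − a_i)² = 33·(10)² = 3300.
c = 2t²/3300 = 2·212²/3300 = 27.2388.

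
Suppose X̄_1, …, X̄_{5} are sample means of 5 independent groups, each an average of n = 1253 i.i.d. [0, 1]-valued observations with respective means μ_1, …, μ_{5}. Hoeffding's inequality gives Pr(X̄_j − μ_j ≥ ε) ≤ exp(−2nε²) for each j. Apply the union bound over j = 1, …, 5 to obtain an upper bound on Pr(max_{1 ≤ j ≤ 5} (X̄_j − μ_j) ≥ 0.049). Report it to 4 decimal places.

Per-experiment Hoeffding bound: exp(−2·1253·0.049²) = exp(−6.01691) = 0.0024372.
Union bound over 5 events: 5·0.0024372 = 0.01219.

0.0122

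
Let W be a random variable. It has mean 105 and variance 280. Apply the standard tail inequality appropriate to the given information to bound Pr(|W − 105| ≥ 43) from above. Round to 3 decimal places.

Mean and variance are known, so Chebyshev's inequality applies.
Chebyshev: Pr(|W − μ| ≥ t) ≤ Var(W)/t².
Bound = 280 / 1849 = 0.1514.

0.151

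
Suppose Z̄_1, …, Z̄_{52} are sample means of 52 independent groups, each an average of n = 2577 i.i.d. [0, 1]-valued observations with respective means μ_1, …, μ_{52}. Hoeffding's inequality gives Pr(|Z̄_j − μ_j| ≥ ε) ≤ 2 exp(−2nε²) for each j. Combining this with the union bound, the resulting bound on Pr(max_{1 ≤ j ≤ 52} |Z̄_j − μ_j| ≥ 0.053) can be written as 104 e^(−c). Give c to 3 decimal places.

14.478

Union bound over the 52 events: Pr(max_{1 ≤ j ≤ 52} |Z̄_j − μ_j| ≥ 0.053) ≤ 52·2·exp(−2nε²) = 104 exp(−2·2577·0.053²).
So c = 2·2577·0.053² = 14.4776.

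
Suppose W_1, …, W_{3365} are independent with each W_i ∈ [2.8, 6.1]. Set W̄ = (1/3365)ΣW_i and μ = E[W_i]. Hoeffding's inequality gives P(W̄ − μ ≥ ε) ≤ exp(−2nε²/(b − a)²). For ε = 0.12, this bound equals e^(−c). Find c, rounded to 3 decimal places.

c = 2nε²/(b − a)² = 2·3365·0.12² / 3.3² = 8.8992.

8.899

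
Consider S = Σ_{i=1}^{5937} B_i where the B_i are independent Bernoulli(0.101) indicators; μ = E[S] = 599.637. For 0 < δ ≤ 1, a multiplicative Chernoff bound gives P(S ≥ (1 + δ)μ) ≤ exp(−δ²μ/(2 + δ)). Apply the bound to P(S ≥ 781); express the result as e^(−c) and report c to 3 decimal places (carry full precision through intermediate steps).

Write 781 = (1 + δ)μ, so δ = 781/599.637 − 1 = 0.3024547…
Then the exponent is δ²μ/(2 + δ) = (781 − μ)² / (μ·(2 + δ)) = 23.824175.

23.824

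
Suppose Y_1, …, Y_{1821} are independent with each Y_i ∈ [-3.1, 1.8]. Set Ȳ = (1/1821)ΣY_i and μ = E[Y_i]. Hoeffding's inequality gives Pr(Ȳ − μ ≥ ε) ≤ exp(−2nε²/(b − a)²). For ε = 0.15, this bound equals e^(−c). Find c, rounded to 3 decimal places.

c = 2nε²/(b − a)² = 2·1821·0.15² / 4.9² = 3.4130.

3.413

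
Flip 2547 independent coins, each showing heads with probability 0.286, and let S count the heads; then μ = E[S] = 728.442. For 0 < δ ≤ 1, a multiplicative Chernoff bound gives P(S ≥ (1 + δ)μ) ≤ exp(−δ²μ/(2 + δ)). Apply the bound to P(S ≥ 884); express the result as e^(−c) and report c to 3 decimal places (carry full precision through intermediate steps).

15.007

Write 884 = (1 + δ)μ, so δ = 884/728.442 − 1 = 0.2135489…
Then the exponent is δ²μ/(2 + δ) = (884 − μ)² / (μ·(2 + δ)) = 15.007232.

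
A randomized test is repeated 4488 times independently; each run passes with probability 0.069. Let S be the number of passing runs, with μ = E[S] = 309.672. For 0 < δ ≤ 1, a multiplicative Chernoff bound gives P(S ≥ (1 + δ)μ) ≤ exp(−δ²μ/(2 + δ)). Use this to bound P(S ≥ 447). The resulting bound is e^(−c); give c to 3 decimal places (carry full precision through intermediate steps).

24.924

Write 447 = (1 + δ)μ, so δ = 447/309.672 − 1 = 0.4434628…
Then the exponent is δ²μ/(2 + δ) = (447 − μ)² / (μ·(2 + δ)) = 24.923586.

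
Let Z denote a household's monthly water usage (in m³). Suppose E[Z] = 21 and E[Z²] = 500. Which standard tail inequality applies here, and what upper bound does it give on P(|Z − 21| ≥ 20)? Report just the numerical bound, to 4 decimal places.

0.1475

The first two moments determine the variance, so Chebyshev's inequality is the sharpest standard bound available.
Var(Z) = E[Z²] − (E[Z])² = 500 − 441 = 59.
Chebyshev's inequality: P(|Z − μ| ≥ t) ≤ Var(Z)/t² = 59/400 = 0.1475.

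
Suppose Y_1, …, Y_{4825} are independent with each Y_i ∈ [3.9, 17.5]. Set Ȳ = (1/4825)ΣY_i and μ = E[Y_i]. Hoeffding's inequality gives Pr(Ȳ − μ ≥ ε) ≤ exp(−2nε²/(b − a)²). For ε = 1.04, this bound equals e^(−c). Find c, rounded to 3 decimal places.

c = 2nε²/(b − a)² = 2·4825·1.04² / 13.6² = 56.4308.

56.431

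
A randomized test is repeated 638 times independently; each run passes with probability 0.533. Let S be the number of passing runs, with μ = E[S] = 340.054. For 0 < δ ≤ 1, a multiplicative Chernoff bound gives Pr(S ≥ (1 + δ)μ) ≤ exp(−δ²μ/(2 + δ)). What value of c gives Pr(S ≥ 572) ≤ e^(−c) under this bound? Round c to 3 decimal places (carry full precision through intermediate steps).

Write 572 = (1 + δ)μ, so δ = 572/340.054 − 1 = 0.6820858…
Then the exponent is δ²μ/(2 + δ) = (572 − μ)² / (μ·(2 + δ)) = 58.986581.

58.987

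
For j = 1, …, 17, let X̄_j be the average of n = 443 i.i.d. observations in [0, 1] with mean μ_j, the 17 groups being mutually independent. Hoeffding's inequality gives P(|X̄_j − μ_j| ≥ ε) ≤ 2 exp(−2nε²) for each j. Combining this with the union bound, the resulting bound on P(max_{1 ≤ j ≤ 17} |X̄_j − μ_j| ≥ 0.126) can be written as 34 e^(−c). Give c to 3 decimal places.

14.066

Union bound over the 17 events: P(max_{1 ≤ j ≤ 17} |X̄_j − μ_j| ≥ 0.126) ≤ 17·2·exp(−2nε²) = 34 exp(−2·443·0.126²).
So c = 2·443·0.126² = 14.0661.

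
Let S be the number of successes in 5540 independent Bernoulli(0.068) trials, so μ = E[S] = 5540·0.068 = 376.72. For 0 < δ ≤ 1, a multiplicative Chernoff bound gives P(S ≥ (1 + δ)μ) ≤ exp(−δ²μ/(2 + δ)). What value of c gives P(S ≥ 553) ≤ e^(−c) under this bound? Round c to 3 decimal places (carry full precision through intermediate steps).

Write 553 = (1 + δ)μ, so δ = 553/376.72 − 1 = 0.4679337…
Then the exponent is δ²μ/(2 + δ) = (553 − μ)² / (μ·(2 + δ)) = 33.423653.

33.424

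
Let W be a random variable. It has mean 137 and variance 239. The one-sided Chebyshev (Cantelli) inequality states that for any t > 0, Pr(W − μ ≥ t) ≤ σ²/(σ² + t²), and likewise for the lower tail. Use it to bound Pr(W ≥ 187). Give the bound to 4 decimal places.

Here σ² = 239 and t = 50, so σ² + t² = 2739.
Cantelli's bound: 239/2739 = 0.0873.

0.0873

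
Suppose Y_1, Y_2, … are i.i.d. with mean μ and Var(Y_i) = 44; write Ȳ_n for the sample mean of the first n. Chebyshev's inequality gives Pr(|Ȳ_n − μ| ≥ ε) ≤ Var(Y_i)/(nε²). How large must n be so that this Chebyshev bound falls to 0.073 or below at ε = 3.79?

Require 44/(n·3.79²) ≤ 0.073, i.e. n ≥ 44/(0.073·3.79²) = 41.962.
The smallest integer n is 42.

42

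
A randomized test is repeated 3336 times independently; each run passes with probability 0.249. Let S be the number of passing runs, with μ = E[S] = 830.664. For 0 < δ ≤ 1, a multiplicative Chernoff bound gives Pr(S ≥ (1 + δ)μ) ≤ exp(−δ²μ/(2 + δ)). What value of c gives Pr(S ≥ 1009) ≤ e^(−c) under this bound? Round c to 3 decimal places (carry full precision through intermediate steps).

17.288

Write 1009 = (1 + δ)μ, so δ = 1009/830.664 − 1 = 0.2146909…
Then the exponent is δ²μ/(2 + δ) = (1009 − μ)² / (μ·(2 + δ)) = 17.287792.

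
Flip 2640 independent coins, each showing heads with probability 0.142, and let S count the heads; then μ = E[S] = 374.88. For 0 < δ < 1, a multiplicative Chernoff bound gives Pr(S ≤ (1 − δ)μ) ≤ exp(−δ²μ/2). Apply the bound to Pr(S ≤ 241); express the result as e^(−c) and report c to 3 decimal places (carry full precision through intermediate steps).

Write 241 = (1 − δ)μ, so δ = 1 − 241/374.88 = 0.3571276…
Then the exponent is δ²μ/2 = (μ − 241)²/(2μ) = 23.906122.

23.906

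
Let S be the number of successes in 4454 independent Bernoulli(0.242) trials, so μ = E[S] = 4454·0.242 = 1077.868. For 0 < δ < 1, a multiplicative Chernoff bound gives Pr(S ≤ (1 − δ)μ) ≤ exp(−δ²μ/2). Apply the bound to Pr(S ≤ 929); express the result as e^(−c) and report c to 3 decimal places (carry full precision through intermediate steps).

10.280

Write 929 = (1 − δ)μ, so δ = 1 − 929/1077.868 = 0.1381134…
Then the exponent is δ²μ/2 = (μ − 929)²/(2μ) = 10.280332.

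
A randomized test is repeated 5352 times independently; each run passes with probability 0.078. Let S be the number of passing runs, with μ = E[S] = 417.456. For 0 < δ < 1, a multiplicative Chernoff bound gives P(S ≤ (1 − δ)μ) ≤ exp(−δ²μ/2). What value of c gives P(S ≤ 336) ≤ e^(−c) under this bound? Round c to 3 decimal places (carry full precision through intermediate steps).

Write 336 = (1 − δ)μ, so δ = 1 − 336/417.456 = 0.1951248…
Then the exponent is δ²μ/2 = (μ − 336)²/(2μ) = 7.947041.

7.947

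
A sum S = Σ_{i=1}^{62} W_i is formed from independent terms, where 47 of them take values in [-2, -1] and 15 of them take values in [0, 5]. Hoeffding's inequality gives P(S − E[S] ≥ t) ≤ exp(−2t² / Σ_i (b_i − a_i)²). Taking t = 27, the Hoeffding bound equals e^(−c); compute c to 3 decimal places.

Σ(b_i − a_i)² = 47·1² + 15·5² = 422.
c = 2t² / 422 = 2·27² / 422 = 3.4550.

3.455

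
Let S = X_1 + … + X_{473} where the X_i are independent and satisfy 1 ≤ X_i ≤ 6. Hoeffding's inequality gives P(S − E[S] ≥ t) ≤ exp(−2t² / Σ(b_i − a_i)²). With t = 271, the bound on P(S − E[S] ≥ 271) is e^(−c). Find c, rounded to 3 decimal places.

Σ(b_i − a_i)² = 473·(5)² = 11825.
c = 2t²/11825 = 2·271²/11825 = 12.4213.

12.421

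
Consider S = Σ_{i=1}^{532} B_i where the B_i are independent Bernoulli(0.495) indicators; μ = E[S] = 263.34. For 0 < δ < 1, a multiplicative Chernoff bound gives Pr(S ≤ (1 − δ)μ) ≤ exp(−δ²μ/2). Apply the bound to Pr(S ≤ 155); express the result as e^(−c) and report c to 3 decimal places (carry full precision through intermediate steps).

22.286

Write 155 = (1 − δ)μ, so δ = 1 − 155/263.34 = 0.4114073…
Then the exponent is δ²μ/2 = (μ − 155)²/(2μ) = 22.285934.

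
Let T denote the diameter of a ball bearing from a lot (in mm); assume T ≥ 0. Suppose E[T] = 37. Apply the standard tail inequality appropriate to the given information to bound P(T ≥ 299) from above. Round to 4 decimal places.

Only the mean of a non-negative variable is known, so Markov's inequality is the applicable tail bound.
Markov's inequality: for a non-negative random variable, P(T ≥ a) ≤ E[T]/a.
Here E[T] = 37 and a = 299, so the bound is 37/299 = 0.1237.

0.1237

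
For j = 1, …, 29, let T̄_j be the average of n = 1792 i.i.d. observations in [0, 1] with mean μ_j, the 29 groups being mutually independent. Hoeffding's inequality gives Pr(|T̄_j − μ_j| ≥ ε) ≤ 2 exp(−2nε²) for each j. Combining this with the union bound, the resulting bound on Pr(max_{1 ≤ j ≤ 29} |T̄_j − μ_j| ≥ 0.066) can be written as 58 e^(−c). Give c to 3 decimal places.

Union bound over the 29 events: Pr(max_{1 ≤ j ≤ 29} |T̄_j − μ_j| ≥ 0.066) ≤ 29·2·exp(−2nε²) = 58 exp(−2·1792·0.066²).
So c = 2·1792·0.066² = 15.6119.

15.612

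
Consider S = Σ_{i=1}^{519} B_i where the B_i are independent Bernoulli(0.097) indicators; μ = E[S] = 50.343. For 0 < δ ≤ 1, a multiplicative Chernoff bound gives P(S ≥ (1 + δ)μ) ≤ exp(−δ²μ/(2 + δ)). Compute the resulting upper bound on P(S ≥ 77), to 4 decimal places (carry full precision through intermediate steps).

Write 77 = (1 + δ)μ, so δ = 77/50.343 − 1 = 0.5295076…
Then the exponent is δ²μ/(2 + δ) = (77 − μ)² / (μ·(2 + δ)) = 5.580170.
Bound = exp(−5.580170) = 0.00377.

0.0038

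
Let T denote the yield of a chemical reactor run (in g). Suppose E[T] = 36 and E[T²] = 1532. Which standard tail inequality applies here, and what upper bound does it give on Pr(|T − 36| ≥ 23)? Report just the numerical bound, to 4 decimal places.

The first two moments determine the variance, so Chebyshev's inequality is the sharpest standard bound available.
Var(T) = E[T²] − (E[T])² = 1532 − 1296 = 236.
Chebyshev's inequality: Pr(|T − μ| ≥ t) ≤ Var(T)/t² = 236/529 = 0.4461.

0.4461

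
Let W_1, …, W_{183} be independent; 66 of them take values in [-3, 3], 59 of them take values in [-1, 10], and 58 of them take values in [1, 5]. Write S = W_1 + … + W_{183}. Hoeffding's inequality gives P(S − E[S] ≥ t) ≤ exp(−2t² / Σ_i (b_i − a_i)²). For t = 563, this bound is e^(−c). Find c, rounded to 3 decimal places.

60.705

Σ(b_i − a_i)² = 66·6² + 59·11² + 58·4² = 10443.
c = 2t² / 10443 = 2·563² / 10443 = 60.7046.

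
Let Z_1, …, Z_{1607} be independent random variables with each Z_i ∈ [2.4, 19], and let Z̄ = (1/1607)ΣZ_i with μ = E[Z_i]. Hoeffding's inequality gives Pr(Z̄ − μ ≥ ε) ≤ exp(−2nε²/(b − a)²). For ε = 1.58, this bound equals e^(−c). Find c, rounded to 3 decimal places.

c = 2nε²/(b − a)² = 2·1607·1.58² / 16.6² = 29.1168.

29.117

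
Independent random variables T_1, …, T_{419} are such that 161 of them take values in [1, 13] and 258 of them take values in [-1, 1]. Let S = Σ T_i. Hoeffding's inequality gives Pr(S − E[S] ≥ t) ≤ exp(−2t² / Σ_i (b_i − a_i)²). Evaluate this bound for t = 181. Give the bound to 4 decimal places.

0.0668

Σ(b_i − a_i)² = 161·12² + 258·2² = 24216.
Exponent = 2·181² / 24216 = 2.70573.
Bound = exp(−2.70573) = 0.06682.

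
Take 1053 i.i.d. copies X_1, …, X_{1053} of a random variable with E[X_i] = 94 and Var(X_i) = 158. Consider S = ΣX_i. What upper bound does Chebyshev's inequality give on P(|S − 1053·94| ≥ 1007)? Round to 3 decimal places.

Var(S) = n·Var(X_i) = 1053·158 = 166374.
Chebyshev: P(|S − 1053·94| ≥ 1007) ≤ Var(S)/1007² = 166374/1014049 = 0.1641.

0.164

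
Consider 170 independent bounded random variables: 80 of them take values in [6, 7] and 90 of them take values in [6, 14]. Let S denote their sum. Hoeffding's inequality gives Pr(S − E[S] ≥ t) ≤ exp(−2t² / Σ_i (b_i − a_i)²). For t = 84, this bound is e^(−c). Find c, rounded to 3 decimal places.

Σ(b_i − a_i)² = 80·1² + 90·8² = 5840.
c = 2t² / 5840 = 2·84² / 5840 = 2.4164.

2.416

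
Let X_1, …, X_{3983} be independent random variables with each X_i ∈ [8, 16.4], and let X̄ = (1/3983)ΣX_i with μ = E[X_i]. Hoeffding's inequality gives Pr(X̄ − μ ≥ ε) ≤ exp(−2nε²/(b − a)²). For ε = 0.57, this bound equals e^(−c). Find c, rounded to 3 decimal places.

c = 2nε²/(b − a)² = 2·3983·0.57² / 8.4² = 36.6802.

36.680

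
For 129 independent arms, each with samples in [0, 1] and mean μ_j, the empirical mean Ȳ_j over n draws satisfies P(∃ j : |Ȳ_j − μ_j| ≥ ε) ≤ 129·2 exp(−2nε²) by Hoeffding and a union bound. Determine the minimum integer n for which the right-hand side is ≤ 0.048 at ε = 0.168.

Need 2·129·exp(−2nε²) ≤ 0.048, i.e. exp(−2nε²) ≤ 0.048/258.
So 2nε² ≥ ln(258/0.048) = 8.589514.
Hence n ≥ 8.589514/(2·0.168²) = 152.167.
The smallest integer n is 153.

153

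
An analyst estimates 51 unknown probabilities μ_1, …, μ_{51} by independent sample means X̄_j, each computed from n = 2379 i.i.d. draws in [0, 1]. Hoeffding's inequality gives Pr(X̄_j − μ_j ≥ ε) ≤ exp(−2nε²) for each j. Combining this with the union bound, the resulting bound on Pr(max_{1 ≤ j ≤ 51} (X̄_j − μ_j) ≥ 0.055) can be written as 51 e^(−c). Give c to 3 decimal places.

14.393

Union bound over the 51 events: Pr(max_{1 ≤ j ≤ 51} (X̄_j − μ_j) ≥ 0.055) ≤ 51·exp(−2nε²) = 51 exp(−2·2379·0.055²).
So c = 2·2379·0.055² = 14.3930.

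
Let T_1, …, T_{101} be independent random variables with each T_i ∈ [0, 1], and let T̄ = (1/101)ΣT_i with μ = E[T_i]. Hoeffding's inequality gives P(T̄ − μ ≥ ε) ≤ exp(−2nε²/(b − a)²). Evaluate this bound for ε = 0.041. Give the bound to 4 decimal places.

0.7121

Exponent: 2nε²/(b − a)² = 2·101·0.041² / 1² = 0.33956.
Bound = exp(−0.33956) = 0.71208.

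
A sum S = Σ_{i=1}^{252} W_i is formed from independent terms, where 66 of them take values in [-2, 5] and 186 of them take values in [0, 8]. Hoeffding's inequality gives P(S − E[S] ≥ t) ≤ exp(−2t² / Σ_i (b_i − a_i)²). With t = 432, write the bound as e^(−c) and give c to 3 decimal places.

Σ(b_i − a_i)² = 66·7² + 186·8² = 15138.
c = 2t² / 15138 = 2·432² / 15138 = 24.6564.

24.656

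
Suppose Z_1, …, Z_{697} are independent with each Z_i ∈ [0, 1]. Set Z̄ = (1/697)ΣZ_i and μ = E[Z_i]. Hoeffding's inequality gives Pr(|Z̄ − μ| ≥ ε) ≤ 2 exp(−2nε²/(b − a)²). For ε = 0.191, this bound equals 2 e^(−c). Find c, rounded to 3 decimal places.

c = 2nε²/(b − a)² = 2·697·0.191² / 1² = 50.8545.

50.855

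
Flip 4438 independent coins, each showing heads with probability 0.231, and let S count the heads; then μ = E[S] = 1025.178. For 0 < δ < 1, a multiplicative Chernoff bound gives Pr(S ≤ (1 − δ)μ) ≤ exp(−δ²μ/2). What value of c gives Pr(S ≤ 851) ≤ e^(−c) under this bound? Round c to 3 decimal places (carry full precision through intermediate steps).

Write 851 = (1 − δ)μ, so δ = 1 − 851/1025.178 = 0.1699003…
Then the exponent is δ²μ/2 = (μ − 851)²/(2μ) = 14.796443.

14.796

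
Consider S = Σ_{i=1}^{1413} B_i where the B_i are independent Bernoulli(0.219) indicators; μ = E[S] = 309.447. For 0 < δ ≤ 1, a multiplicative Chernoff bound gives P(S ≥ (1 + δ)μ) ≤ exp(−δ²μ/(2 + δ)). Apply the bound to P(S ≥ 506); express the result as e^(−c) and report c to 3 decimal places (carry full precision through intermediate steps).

47.377

Write 506 = (1 + δ)μ, so δ = 506/309.447 − 1 = 0.635175…
Then the exponent is δ²μ/(2 + δ) = (506 − μ)² / (μ·(2 + δ)) = 47.376570.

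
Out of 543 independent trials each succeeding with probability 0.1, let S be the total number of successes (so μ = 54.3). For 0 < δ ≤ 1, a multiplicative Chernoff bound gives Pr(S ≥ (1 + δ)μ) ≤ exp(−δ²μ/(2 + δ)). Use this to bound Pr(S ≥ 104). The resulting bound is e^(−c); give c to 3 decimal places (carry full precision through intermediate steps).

15.604

Write 104 = (1 + δ)μ, so δ = 104/54.3 − 1 = 0.9152855…
Then the exponent is δ²μ/(2 + δ) = (104 − μ)² / (μ·(2 + δ)) = 15.603853.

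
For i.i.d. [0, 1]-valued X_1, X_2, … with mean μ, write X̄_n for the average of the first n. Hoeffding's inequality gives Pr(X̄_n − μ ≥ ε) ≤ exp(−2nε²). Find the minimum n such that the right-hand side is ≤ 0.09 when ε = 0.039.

Require exp(−2nε²) ≤ 0.09, i.e. 2nε² ≥ ln(1/0.09) = 2.407946.
So n ≥ 2.407946 / (2·0.039²) = 791.567.
The smallest integer n is 792.

792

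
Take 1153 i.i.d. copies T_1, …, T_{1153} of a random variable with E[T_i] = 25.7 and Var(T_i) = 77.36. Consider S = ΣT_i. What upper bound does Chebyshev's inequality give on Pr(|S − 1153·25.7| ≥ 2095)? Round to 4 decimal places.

Var(S) = n·Var(T_i) = 1153·77.36 = 89196.08.
Chebyshev: Pr(|S − 1153·25.7| ≥ 2095) ≤ Var(S)/2095² = 89196.08/4389025 = 0.0203.

0.0203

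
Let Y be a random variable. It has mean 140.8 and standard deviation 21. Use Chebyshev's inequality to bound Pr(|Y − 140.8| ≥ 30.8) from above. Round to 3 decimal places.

Chebyshev: Pr(|Y − μ| ≥ t) ≤ Var(Y)/t².
Var(Y) = σ² = 21² = 441.
Bound = 441 / 948.64 = 0.4649.

0.465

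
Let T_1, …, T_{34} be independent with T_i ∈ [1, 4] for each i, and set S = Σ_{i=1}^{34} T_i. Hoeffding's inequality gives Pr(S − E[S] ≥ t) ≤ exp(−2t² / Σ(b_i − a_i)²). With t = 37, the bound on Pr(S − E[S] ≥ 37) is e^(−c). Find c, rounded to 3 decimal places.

Σ(b_i − a_i)² = 34·(3)² = 306.
c = 2t²/306 = 2·37²/306 = 8.9477.

8.948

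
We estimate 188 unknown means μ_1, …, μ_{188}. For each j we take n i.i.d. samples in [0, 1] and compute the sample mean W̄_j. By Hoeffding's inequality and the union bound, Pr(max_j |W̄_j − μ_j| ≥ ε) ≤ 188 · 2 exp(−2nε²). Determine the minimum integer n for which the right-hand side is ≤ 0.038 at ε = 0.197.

119

Need 2·188·exp(−2nε²) ≤ 0.038, i.e. exp(−2nε²) ≤ 0.038/376.
So 2nε² ≥ ln(376/0.038) = 9.199758.
Hence n ≥ 9.199758/(2·0.197²) = 118.526.
The smallest integer n is 119.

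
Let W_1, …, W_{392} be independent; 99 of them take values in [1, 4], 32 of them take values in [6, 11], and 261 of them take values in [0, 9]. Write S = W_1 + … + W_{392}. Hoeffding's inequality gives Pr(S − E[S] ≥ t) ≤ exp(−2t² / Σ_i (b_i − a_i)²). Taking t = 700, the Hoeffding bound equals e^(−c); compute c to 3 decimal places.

42.922

Σ(b_i − a_i)² = 99·3² + 32·5² + 261·9² = 22832.
c = 2t² / 22832 = 2·700² / 22832 = 42.9222.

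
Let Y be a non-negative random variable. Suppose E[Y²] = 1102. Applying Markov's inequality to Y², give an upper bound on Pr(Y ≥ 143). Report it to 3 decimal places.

Since Y ≥ 0, the event {Y ≥ 143} is the same as {Y² ≥ 20449}.
Markov's inequality applied to Y² gives Pr(Y² ≥ 20449) ≤ E[Y²]/20449 = 1102/20449 = 0.0539.

0.054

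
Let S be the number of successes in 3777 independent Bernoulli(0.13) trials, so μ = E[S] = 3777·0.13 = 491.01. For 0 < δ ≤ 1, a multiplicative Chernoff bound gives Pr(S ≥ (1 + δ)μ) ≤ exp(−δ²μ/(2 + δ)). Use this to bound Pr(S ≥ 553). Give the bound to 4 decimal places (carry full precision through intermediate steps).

0.0252

Write 553 = (1 + δ)μ, so δ = 553/491.01 − 1 = 0.12625…
Then the exponent is δ²μ/(2 + δ) = (553 − μ)² / (μ·(2 + δ)) = 3.680769.
Bound = exp(−3.680769) = 0.02520.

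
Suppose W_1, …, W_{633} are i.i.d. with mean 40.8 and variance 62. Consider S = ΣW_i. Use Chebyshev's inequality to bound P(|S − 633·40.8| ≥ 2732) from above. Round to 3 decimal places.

Var(S) = n·Var(W_i) = 633·62 = 39246.
Chebyshev: P(|S − 633·40.8| ≥ 2732) ≤ Var(S)/2732² = 39246/7463824 = 0.0053.

0.005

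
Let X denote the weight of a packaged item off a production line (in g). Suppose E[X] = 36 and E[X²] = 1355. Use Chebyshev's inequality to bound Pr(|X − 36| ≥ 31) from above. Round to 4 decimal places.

0.0614

Var(X) = E[X²] − (E[X])² = 1355 − 1296 = 59.
Chebyshev's inequality: Pr(|X − μ| ≥ t) ≤ Var(X)/t² = 59/961 = 0.0614.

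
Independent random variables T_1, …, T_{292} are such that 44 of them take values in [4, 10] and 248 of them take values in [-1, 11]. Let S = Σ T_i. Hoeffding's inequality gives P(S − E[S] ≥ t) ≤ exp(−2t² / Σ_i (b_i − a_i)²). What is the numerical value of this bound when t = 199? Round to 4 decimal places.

Σ(b_i − a_i)² = 44·6² + 248·12² = 37296.
Exponent = 2·199² / 37296 = 2.12361.
Bound = exp(−2.12361) = 0.11960.

0.1196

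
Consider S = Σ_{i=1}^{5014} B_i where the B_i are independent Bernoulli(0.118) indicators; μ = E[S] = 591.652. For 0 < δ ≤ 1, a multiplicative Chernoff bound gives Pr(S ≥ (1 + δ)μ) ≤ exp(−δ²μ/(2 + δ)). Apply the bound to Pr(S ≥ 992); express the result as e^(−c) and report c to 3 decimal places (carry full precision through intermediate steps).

101.208

Write 992 = (1 + δ)μ, so δ = 992/591.652 − 1 = 0.6766613…
Then the exponent is δ²μ/(2 + δ) = (992 − μ)² / (μ·(2 + δ)) = 101.208170.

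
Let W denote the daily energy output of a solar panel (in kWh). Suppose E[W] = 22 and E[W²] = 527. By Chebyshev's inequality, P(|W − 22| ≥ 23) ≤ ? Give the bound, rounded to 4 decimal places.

0.0813

Var(W) = E[W²] − (E[W])² = 527 − 484 = 43.
Chebyshev's inequality: P(|W − μ| ≥ t) ≤ Var(W)/t² = 43/529 = 0.0813.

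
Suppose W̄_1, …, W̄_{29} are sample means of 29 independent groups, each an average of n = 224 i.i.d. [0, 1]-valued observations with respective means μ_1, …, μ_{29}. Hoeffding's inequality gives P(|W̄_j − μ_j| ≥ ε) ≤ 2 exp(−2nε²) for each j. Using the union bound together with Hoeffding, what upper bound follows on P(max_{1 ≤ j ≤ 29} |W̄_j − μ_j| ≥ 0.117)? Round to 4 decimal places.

0.1259

Per-experiment Hoeffding bound: 2·exp(−2·224·0.117²) = 2·exp(−6.13267) = 0.0043415.
Union bound over 29 events: 29·0.0043415 = 0.12590.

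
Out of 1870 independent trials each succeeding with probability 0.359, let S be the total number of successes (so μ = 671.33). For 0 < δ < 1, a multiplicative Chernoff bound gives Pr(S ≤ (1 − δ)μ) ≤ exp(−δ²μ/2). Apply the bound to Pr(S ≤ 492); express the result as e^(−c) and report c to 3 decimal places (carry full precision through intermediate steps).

23.952

Write 492 = (1 − δ)μ, so δ = 1 − 492/671.33 = 0.2671265…
Then the exponent is δ²μ/2 = (μ − 492)²/(2μ) = 23.951893.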